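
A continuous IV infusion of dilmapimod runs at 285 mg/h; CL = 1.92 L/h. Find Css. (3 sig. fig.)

Css = infusion rate / CL = 285 / 1.92 ≈ 148 µg/mL

148 µg/mL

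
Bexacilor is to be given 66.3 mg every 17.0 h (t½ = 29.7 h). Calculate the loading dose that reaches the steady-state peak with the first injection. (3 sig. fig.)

k = ln 2 / 29.7 = 0.02334 h⁻¹
Accumulation ratio R = 1 / (1 − e^(−kτ)) = 1 / (1 − e^(−0.02334×17.0)) = 1 / (1 − 0.6725) = 3.053
Loading dose = maintenance dose × R = 66.3 × 3.053 ≈ 202 mg

202 mg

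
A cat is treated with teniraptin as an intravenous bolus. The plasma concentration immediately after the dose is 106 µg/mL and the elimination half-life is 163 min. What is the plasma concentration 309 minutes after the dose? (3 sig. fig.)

k = ln 2 / 163 = 0.004252 min⁻¹
309 min is 1.896 half-lives, so C = 106 × (1/2)^1.896 = 106 × 0.2687 ≈ 28.5 µg/mL

28.5 µg/mL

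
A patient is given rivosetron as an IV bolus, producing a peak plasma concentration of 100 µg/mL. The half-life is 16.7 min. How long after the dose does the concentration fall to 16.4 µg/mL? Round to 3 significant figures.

k = ln 2 / 16.7 = 0.04151 min⁻¹
C(t) = C₀ e^(−kt)  ⇒  t = ln(C₀/C) / k
t = ln(100/16.4) / 0.04151 = 1.808 / 0.04151 ≈ 43.6 minutes

43.6 minutes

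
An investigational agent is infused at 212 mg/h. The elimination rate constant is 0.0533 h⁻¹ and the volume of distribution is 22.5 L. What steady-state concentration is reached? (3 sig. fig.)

CL = k · V = 0.0533 × 22.5 = 1.199 L/h
Css = rate / CL = 212 / 1.199 ≈ 177 mg/L

177 mg/L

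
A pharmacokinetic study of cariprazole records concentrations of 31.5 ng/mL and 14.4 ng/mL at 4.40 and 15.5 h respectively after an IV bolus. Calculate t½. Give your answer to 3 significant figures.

k = ln(C₁/C₂) / (t₂ − t₁) = ln(31.5/14.4) / (15.5 − 4.40)
  = 0.7828 / 11.10 = 0.07052 h⁻¹
t½ = ln 2 / k = ln 2 / 0.07052 ≈ 9.83 hours

9.83 hours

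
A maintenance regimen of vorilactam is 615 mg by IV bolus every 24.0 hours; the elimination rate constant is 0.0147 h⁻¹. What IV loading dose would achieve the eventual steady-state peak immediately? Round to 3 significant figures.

2070 mg

Accumulation ratio R = 1 / (1 − e^(−kτ)) = 1 / (1 − e^(−0.01470×24.0)) = 1 / (1 − 0.7027) = 3.364
Loading dose = maintenance dose × R = 615 × 3.364 ≈ 2070 mg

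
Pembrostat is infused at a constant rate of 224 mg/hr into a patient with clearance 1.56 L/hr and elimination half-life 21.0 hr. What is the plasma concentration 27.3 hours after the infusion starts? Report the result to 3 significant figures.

Css = rate / CL = 224 / 1.56 = 143.6 mg/L
k = ln 2 / 21.0 = 0.03301 hr⁻¹
C(t) = Css (1 − e^(−kt)) = 143.6 × (1 − e^(−0.9011)) = 143.6 × 0.5939 ≈ 85.3 mg/L

85.3 mg/L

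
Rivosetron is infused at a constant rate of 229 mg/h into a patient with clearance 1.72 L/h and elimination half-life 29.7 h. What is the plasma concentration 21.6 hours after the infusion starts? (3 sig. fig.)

52.7 mg/L

Css = rate / CL = 229 / 1.72 = 133.1 mg/L
k = ln 2 / 29.7 = 0.02334 h⁻¹
C(t) = Css (1 − e^(−kt)) = 133.1 × (1 − e^(−0.5041)) = 133.1 × 0.3960 ≈ 52.7 mg/L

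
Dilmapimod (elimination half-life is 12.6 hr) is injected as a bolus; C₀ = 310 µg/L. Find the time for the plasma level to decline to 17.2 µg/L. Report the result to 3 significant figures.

k = ln 2 / 12.6 = 0.05501 hr⁻¹
C(t) = C₀ e^(−kt)  ⇒  t = ln(C₀/C) / k
t = ln(310/17.2) / 0.05501 = 2.892 / 0.05501 ≈ 52.6 hours

52.6 hours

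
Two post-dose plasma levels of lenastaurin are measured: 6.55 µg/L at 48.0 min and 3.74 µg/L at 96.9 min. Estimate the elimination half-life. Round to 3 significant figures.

k = ln(C₁/C₂) / (t₂ − t₁) = ln(6.55/3.74) / (96.9 − 48.0)
  = 0.5604 / 48.90 = 0.01146 min⁻¹
t½ = ln 2 / k = ln 2 / 0.01146 ≈ 60.5 minutes

60.5 minutes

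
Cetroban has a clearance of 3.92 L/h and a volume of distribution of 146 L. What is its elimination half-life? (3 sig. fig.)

k = CL / V = 3.92 / 146 = 0.02685 h⁻¹
t½ = ln 2 / k = ln 2 / 0.02685 ≈ 25.8 hours

25.8 hours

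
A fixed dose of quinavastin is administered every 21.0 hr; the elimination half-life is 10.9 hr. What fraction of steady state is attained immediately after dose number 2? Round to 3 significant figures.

k = ln 2 / 10.9 = 0.06359 hr⁻¹
f_n = 1 − e^(−nkτ) = 1 − e^(−2 × 0.06359 × 21.0) = 1 − e^(−2.671) = 1 − 0.06919 ≈ 0.931

0.931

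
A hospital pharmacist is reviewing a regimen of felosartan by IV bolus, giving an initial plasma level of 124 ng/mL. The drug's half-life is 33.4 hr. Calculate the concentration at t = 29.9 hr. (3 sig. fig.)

k = ln 2 / 33.4 = 0.02075 hr⁻¹
C(t) = C₀ e^(−kt) = 124 × e^(−0.02075 × 29.9) = 124 × e^(−0.6205) = 124 × 0.5377 ≈ 66.7 ng/mL

66.7 ng/mL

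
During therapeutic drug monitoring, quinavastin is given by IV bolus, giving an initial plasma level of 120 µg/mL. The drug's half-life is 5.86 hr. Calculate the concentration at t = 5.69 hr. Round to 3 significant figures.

61.2 µg/mL

k = ln 2 / 5.86 = 0.1183 hr⁻¹
5.69 hr is 0.9710 half-lives, so C = 120 × (1/2)^0.9710 = 120 × 0.5102 ≈ 61.2 µg/mL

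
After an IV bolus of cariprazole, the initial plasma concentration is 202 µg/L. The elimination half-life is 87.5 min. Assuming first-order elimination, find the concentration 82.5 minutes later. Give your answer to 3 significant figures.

105 µg/L

k = ln 2 / 87.5 = 0.007922 min⁻¹
C(t) = C₀ e^(−kt) = 202 × e^(−0.007922 × 82.5) = 202 × e^(−0.6535) = 202 × 0.5202 ≈ 105 µg/L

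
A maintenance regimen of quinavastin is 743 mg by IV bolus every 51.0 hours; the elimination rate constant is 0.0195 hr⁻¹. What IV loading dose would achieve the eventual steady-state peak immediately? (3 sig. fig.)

1180 mg

Accumulation ratio R = 1 / (1 − e^(−kτ)) = 1 / (1 − e^(−0.01950×51.0)) = 1 / (1 − 0.3699) = 1.587
Loading dose = maintenance dose × R = 743 × 1.587 ≈ 1180 mg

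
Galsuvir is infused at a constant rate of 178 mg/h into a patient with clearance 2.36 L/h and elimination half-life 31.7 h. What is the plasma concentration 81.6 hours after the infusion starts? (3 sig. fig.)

Css = rate / CL = 178 / 2.36 = 75.42 µg/mL
k = ln 2 / 31.7 = 0.02187 h⁻¹
C(t) = Css (1 − e^(−kt)) = 75.42 × (1 − e^(−1.784)) = 75.42 × 0.8321 ≈ 62.8 µg/mL

62.8 µg/mL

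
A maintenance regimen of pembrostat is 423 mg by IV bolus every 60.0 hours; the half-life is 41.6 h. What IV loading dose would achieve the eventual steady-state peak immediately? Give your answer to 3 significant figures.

669 mg

k = ln 2 / 41.6 = 0.01666 h⁻¹
Accumulation ratio R = 1 / (1 − e^(−kτ)) = 1 / (1 − e^(−0.01666×60.0)) = 1 / (1 − 0.3680) = 1.582
Loading dose = maintenance dose × R = 423 × 1.582 ≈ 669 mg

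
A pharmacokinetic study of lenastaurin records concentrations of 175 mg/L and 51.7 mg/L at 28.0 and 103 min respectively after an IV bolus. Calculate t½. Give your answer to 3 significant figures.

42.6 minutes

k = ln(C₁/C₂) / (t₂ − t₁) = ln(175/51.7) / (103 − 28.0)
  = 1.219 / 75.00 = 0.01626 min⁻¹
t½ = ln 2 / k = ln 2 / 0.01626 ≈ 42.6 minutes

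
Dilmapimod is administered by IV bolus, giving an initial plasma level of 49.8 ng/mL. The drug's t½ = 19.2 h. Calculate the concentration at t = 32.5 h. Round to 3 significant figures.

k = ln 2 / 19.2 = 0.03610 h⁻¹
32.5 h is 1.693 half-lives, so C = 49.8 × (1/2)^1.693 = 49.8 × 0.3093 ≈ 15.4 ng/mL

15.4 ng/mL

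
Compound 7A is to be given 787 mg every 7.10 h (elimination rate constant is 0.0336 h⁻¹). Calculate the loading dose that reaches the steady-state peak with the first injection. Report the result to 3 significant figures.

Accumulation ratio R = 1 / (1 − e^(−kτ)) = 1 / (1 − e^(−0.03360×7.10)) = 1 / (1 − 0.7878) = 4.712
Loading dose = maintenance dose × R = 787 × 4.712 ≈ 3710 mg

3710 mg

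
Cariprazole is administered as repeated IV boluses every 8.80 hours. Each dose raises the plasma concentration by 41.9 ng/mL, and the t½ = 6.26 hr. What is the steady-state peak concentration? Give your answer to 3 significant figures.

67.3 ng/mL

k = ln 2 / 6.26 = 0.1107 hr⁻¹
Fraction remaining after one interval: e^(−kτ) = e^(−0.1107 × 8.80) = 0.3774
R = 1 / (1 − 0.3774) = 1.606
Css,max = 41.9 × 1.606 ≈ 67.3 ng/mL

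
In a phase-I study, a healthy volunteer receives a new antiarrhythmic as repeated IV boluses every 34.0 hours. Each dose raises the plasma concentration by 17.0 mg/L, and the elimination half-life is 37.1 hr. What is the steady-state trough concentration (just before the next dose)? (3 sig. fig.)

19.2 mg/L

k = ln 2 / 37.1 = 0.01868 hr⁻¹
Fraction remaining after one interval: e^(−kτ) = e^(−0.01868 × 34.0) = 0.5298
R = 1 / (1 − 0.5298) = 2.127
Css,max = 17.0 × 2.127 = 36.16 mg/L
Css,min = Css,max × e^(−kτ) = 36.16 × 0.5298 ≈ 19.2 mg/L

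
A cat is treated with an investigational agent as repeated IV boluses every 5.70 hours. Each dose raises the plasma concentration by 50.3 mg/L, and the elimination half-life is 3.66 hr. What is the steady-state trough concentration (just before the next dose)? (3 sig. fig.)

25.9 mg/L

k = ln 2 / 3.66 = 0.1894 hr⁻¹
Fraction remaining after one interval: e^(−kτ) = e^(−0.1894 × 5.70) = 0.3398
R = 1 / (1 − 0.3398) = 1.515
Css,max = 50.3 × 1.515 = 76.19 mg/L
Css,min = Css,max × e^(−kτ) = 76.19 × 0.3398 ≈ 25.9 mg/L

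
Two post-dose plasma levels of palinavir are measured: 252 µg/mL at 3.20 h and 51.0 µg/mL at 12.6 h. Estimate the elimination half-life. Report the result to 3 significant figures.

k = ln(C₁/C₂) / (t₂ − t₁) = ln(252/51.0) / (12.6 − 3.20)
  = 1.598 / 9.400 = 0.1700 h⁻¹
t½ = ln 2 / k = ln 2 / 0.1700 ≈ 4.08 hours

4.08 hours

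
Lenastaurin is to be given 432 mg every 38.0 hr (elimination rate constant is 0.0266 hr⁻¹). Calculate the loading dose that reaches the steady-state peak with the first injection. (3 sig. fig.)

Accumulation ratio R = 1 / (1 − e^(−kτ)) = 1 / (1 − e^(−0.02660×38.0)) = 1 / (1 − 0.3639) = 1.572
Loading dose = maintenance dose × R = 432 × 1.572 ≈ 679 mg

679 mg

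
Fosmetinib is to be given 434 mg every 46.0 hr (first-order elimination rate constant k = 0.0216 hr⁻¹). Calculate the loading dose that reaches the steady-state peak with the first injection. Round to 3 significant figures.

689 mg

Accumulation ratio R = 1 / (1 − e^(−kτ)) = 1 / (1 − e^(−0.02160×46.0)) = 1 / (1 − 0.3702) = 1.588
Loading dose = maintenance dose × R = 434 × 1.588 ≈ 689 mg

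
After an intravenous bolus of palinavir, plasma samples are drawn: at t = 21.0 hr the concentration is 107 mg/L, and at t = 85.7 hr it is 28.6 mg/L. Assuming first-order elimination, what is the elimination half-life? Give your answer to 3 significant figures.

34.0 hours

k = ln(C₁/C₂) / (t₂ − t₁) = ln(107/28.6) / (85.7 − 21.0)
  = 1.319 / 64.70 = 0.02039 hr⁻¹
t½ = ln 2 / k = ln 2 / 0.02039 ≈ 34.0 hours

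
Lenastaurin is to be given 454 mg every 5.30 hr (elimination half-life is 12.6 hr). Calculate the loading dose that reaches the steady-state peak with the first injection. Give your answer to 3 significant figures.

1800 mg

k = ln 2 / 12.6 = 0.05501 hr⁻¹
Accumulation ratio R = 1 / (1 − e^(−kτ)) = 1 / (1 − e^(−0.05501×5.30)) = 1 / (1 − 0.7471) = 3.954
Loading dose = maintenance dose × R = 454 × 3.954 ≈ 1800 mg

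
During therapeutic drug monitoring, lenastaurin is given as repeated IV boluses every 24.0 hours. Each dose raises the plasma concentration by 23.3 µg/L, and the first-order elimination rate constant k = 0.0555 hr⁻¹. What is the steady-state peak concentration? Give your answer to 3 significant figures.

31.7 µg/L

Fraction remaining after one interval: e^(−kτ) = e^(−0.05550 × 24.0) = 0.2639
R = 1 / (1 − 0.2639) = 1.359
Css,max = 23.3 × 1.359 ≈ 31.7 µg/L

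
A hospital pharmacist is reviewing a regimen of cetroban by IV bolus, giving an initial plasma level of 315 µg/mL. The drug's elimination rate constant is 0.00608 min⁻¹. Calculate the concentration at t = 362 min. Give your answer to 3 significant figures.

C(t) = C₀ e^(−kt) = 315 × e^(−0.006080 × 362) = 315 × e^(−2.201) = 315 × 0.1107 ≈ 34.9 µg/mL

34.9 µg/mL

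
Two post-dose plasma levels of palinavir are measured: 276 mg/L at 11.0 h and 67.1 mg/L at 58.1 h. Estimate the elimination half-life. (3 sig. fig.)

23.1 hours

k = ln(C₁/C₂) / (t₂ − t₁) = ln(276/67.1) / (58.1 − 11.0)
  = 1.414 / 47.10 = 0.03003 h⁻¹
t½ = ln 2 / k = ln 2 / 0.03003 ≈ 23.1 hours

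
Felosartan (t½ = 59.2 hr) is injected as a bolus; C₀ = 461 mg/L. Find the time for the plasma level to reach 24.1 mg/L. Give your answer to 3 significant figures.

252 hours

k = ln 2 / 59.2 = 0.01171 hr⁻¹
C(t) = C₀ e^(−kt)  ⇒  t = ln(C₀/C) / k
t = ln(461/24.1) / 0.01171 = 2.951 / 0.01171 ≈ 252 hours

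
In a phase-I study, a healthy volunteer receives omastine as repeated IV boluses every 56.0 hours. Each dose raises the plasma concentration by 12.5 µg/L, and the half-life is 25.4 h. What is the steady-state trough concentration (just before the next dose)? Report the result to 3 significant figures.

3.46 µg/L

k = ln 2 / 25.4 = 0.02729 h⁻¹
Fraction remaining after one interval: e^(−kτ) = e^(−0.02729 × 56.0) = 0.2169
R = 1 / (1 − 0.2169) = 1.277
Css,max = 12.5 × 1.277 = 15.96 µg/L
Css,min = Css,max × e^(−kτ) = 15.96 × 0.2169 ≈ 3.46 µg/L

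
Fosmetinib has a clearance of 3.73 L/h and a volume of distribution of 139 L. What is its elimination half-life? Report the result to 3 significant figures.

k = CL / V = 3.73 / 139 = 0.02683 h⁻¹
t½ = ln 2 / k = ln 2 / 0.02683 ≈ 25.8 hours

25.8 hours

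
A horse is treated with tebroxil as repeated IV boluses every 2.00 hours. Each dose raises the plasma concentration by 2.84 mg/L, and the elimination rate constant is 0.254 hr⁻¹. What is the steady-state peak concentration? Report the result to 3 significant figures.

Fraction remaining after one interval: e^(−kτ) = e^(−0.2540 × 2.00) = 0.6017
R = 1 / (1 − 0.6017) = 2.511
Css,max = 2.84 × 2.511 ≈ 7.13 mg/L

7.13 mg/L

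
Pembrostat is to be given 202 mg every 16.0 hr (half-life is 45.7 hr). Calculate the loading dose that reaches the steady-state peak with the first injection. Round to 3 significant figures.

937 mg

k = ln 2 / 45.7 = 0.01517 hr⁻¹
Accumulation ratio R = 1 / (1 − e^(−kτ)) = 1 / (1 − e^(−0.01517×16.0)) = 1 / (1 − 0.7845) = 4.641
Loading dose = maintenance dose × R = 202 × 4.641 ≈ 937 mg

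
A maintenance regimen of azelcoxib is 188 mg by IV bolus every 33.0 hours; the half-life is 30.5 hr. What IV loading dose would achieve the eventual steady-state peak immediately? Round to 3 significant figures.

356 mg

k = ln 2 / 30.5 = 0.02273 hr⁻¹
Accumulation ratio R = 1 / (1 − e^(−kτ)) = 1 / (1 − e^(−0.02273×33.0)) = 1 / (1 − 0.4724) = 1.895
Loading dose = maintenance dose × R = 188 × 1.895 ≈ 356 mg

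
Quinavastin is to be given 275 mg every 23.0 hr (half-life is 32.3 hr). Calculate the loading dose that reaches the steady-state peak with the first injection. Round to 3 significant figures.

k = ln 2 / 32.3 = 0.02146 hr⁻¹
Accumulation ratio R = 1 / (1 − e^(−kτ)) = 1 / (1 − e^(−0.02146×23.0)) = 1 / (1 − 0.6104) = 2.567
Loading dose = maintenance dose × R = 275 × 2.567 ≈ 706 mg

706 mg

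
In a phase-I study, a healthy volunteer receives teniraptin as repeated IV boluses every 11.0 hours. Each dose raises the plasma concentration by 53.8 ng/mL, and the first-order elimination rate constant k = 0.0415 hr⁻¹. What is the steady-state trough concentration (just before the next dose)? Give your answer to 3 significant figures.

Fraction remaining after one interval: e^(−kτ) = e^(−0.04150 × 11.0) = 0.6335
R = 1 / (1 − 0.6335) = 2.728
Css,max = 53.8 × 2.728 = 146.8 ng/mL
Css,min = Css,max × e^(−kτ) = 146.8 × 0.6335 ≈ 93.0 ng/mL

93.0 ng/mL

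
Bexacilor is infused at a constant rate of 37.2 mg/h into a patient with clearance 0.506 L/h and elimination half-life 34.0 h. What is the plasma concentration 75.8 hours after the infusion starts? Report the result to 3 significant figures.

Css = rate / CL = 37.2 / 0.506 = 73.52 µg/mL
k = ln 2 / 34.0 = 0.02039 h⁻¹
C(t) = Css (1 − e^(−kt)) = 73.52 × (1 − e^(−1.545)) = 73.52 × 0.7868 ≈ 57.8 µg/mL

57.8 µg/mL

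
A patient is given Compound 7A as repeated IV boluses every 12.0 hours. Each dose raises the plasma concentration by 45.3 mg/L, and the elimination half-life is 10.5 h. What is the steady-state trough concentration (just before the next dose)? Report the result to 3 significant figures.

k = ln 2 / 10.5 = 0.06601 h⁻¹
Fraction remaining after one interval: e^(−kτ) = e^(−0.06601 × 12.0) = 0.4529
R = 1 / (1 − 0.4529) = 1.828
Css,max = 45.3 × 1.828 = 82.79 mg/L
Css,min = Css,max × e^(−kτ) = 82.79 × 0.4529 ≈ 37.5 mg/L

37.5 mg/L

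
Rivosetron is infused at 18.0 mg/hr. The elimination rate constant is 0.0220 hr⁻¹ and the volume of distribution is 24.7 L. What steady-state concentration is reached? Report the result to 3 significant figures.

33.1 mg/L

CL = k · V = 0.0220 × 24.7 = 0.5434 L/hr
Css = rate / CL = 18.0 / 0.5434 ≈ 33.1 mg/L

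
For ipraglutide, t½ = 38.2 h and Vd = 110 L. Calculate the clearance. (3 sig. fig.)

k = ln 2 / t½ = ln 2 / 38.2 = 0.01815 h⁻¹
CL = k · V = 0.01815 × 110 ≈ 2.00 L/h

2.00 L/h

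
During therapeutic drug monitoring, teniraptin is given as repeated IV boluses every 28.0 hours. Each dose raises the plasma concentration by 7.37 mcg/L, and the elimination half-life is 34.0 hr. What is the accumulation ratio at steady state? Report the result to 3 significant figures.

2.30

k = ln 2 / 34.0 = 0.02039 hr⁻¹
Fraction remaining after one interval: e^(−kτ) = e^(−0.02039 × 28.0) = 0.5651
R = 1 / (1 − 0.5651) = 1 / 0.4349 ≈ 2.30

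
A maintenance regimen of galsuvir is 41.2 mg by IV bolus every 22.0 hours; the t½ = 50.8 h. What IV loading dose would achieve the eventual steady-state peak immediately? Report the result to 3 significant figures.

k = ln 2 / 50.8 = 0.01364 h⁻¹
Accumulation ratio R = 1 / (1 − e^(−kτ)) = 1 / (1 − e^(−0.01364×22.0)) = 1 / (1 − 0.7407) = 3.856
Loading dose = maintenance dose × R = 41.2 × 3.856 ≈ 159 mg

159 mg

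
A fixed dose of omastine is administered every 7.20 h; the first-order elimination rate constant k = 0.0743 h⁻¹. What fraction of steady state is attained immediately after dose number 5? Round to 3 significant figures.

0.931

f_n = 1 − e^(−nkτ) = 1 − e^(−5 × 0.07430 × 7.20) = 1 − e^(−2.675) = 1 − 0.06892 ≈ 0.931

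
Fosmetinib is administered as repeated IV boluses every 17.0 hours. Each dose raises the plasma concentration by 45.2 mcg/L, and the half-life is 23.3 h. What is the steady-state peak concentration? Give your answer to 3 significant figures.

114 mcg/L

k = ln 2 / 23.3 = 0.02975 h⁻¹
Fraction remaining after one interval: e^(−kτ) = e^(−0.02975 × 17.0) = 0.6031
R = 1 / (1 − 0.6031) = 2.519
Css,max = 45.2 × 2.519 ≈ 114 mcg/L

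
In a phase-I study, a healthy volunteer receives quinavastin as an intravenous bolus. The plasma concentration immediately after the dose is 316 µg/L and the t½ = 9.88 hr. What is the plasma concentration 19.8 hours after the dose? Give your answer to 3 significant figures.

k = ln 2 / 9.88 = 0.07016 hr⁻¹
19.8 hr is 2.004 half-lives, so C = 316 × (1/2)^2.004 = 316 × 0.2493 ≈ 78.8 µg/L

78.8 µg/L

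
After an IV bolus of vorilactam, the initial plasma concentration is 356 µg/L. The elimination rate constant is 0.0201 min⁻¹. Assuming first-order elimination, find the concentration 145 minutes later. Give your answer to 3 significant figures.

19.3 µg/L

C(t) = C₀ e^(−kt) = 356 × e^(−0.02010 × 145) = 356 × e^(−2.914) = 356 × 0.05423 ≈ 19.3 µg/L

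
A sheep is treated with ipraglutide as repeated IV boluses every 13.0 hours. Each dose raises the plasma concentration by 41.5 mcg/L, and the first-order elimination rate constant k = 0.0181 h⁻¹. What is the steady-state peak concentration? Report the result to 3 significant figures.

Fraction remaining after one interval: e^(−kτ) = e^(−0.01810 × 13.0) = 0.7903
R = 1 / (1 − 0.7903) = 4.769
Css,max = 41.5 × 4.769 ≈ 198 mcg/L

198 mcg/L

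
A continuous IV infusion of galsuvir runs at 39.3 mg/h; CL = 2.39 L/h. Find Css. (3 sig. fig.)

Css = infusion rate / CL = 39.3 / 2.39 ≈ 16.4 mg/L

16.4 mg/L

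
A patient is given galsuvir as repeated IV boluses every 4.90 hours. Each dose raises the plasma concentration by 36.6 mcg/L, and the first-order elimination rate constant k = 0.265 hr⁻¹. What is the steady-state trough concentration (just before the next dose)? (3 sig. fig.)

13.7 mcg/L

Fraction remaining after one interval: e^(−kτ) = e^(−0.2650 × 4.90) = 0.2729
R = 1 / (1 − 0.2729) = 1.375
Css,max = 36.6 × 1.375 = 50.34 mcg/L
Css,min = Css,max × e^(−kτ) = 50.34 × 0.2729 ≈ 13.7 mcg/L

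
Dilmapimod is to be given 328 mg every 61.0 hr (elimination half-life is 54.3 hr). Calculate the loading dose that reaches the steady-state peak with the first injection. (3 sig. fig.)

606 mg

k = ln 2 / 54.3 = 0.01277 hr⁻¹
Accumulation ratio R = 1 / (1 − e^(−kτ)) = 1 / (1 − e^(−0.01277×61.0)) = 1 / (1 − 0.4590) = 1.848
Loading dose = maintenance dose × R = 328 × 1.848 ≈ 606 mg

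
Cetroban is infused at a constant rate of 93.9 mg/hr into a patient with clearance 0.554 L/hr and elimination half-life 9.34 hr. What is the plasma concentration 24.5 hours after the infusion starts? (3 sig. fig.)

142 µg/mL

Css = rate / CL = 93.9 / 0.554 = 169.5 µg/mL
k = ln 2 / 9.34 = 0.07421 hr⁻¹
C(t) = Css (1 − e^(−kt)) = 169.5 × (1 − e^(−1.818)) = 169.5 × 0.8377 ≈ 142 µg/mL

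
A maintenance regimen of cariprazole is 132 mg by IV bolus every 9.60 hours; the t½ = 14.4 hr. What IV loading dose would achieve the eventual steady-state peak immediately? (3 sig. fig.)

357 mg

k = ln 2 / 14.4 = 0.04814 hr⁻¹
Accumulation ratio R = 1 / (1 − e^(−kτ)) = 1 / (1 − e^(−0.04814×9.60)) = 1 / (1 − 0.6300) = 2.702
Loading dose = maintenance dose × R = 132 × 2.702 ≈ 357 mg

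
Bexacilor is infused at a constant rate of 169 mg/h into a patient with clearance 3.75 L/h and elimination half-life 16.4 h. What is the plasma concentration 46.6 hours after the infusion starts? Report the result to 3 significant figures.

38.8 µg/mL

Css = rate / CL = 169 / 3.75 = 45.07 µg/mL
k = ln 2 / 16.4 = 0.04227 h⁻¹
C(t) = Css (1 − e^(−kt)) = 45.07 × (1 − e^(−1.970)) = 45.07 × 0.8605 ≈ 38.8 µg/mL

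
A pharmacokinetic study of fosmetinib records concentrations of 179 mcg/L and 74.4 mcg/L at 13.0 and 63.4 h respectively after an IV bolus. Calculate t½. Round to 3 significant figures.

39.8 hours

k = ln(C₁/C₂) / (t₂ − t₁) = ln(179/74.4) / (63.4 − 13.0)
  = 0.8779 / 50.40 = 0.01742 h⁻¹
t½ = ln 2 / k = ln 2 / 0.01742 ≈ 39.8 hours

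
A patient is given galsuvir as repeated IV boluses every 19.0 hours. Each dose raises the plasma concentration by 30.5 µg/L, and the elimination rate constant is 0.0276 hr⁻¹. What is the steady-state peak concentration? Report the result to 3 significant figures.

74.7 µg/L

Fraction remaining after one interval: e^(−kτ) = e^(−0.02760 × 19.0) = 0.5919
R = 1 / (1 − 0.5919) = 2.450
Css,max = 30.5 × 2.450 ≈ 74.7 µg/L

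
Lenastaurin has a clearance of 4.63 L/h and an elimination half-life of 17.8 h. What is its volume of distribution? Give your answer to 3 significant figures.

k = ln 2 / t½ = ln 2 / 17.8 = 0.03894 h⁻¹
V = CL / k = 4.63 / 0.03894 ≈ 119 L

119 L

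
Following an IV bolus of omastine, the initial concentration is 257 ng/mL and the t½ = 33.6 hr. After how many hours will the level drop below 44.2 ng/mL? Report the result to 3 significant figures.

85.3 hours

k = ln 2 / 33.6 = 0.02063 hr⁻¹
C(t) = C₀ e^(−kt)  ⇒  t = ln(C₀/C) / k
t = ln(257/44.2) / 0.02063 = 1.760 / 0.02063 ≈ 85.3 hours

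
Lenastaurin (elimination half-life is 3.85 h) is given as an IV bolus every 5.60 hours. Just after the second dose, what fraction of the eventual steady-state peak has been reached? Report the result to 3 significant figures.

k = ln 2 / 3.85 = 0.1800 h⁻¹
f_n = 1 − e^(−nkτ) = 1 − e^(−2 × 0.1800 × 5.60) = 1 − e^(−2.016) = 1 − 0.1331 ≈ 0.867

0.867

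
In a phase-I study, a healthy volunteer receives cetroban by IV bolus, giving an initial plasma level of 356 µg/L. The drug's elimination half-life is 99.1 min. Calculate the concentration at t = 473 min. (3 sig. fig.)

13.0 µg/L

k = ln 2 / 99.1 = 0.006994 min⁻¹
473 min is 4.773 half-lives, so C = 356 × (1/2)^4.773 = 356 × 0.03658 ≈ 13.0 µg/L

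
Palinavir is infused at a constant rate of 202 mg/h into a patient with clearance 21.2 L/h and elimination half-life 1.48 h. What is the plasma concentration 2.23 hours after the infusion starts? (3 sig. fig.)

6.18 mg/L

Css = rate / CL = 202 / 21.2 = 9.528 mg/L
k = ln 2 / 1.48 = 0.4683 h⁻¹
C(t) = Css (1 − e^(−kt)) = 9.528 × (1 − e^(−1.044)) = 9.528 × 0.6481 ≈ 6.18 mg/L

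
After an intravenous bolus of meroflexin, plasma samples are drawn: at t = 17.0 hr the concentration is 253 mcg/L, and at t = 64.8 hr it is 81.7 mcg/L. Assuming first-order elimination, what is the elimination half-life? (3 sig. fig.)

29.3 hours

k = ln(C₁/C₂) / (t₂ − t₁) = ln(253/81.7) / (64.8 − 17.0)
  = 1.130 / 47.80 = 0.02365 hr⁻¹
t½ = ln 2 / k = ln 2 / 0.02365 ≈ 29.3 hours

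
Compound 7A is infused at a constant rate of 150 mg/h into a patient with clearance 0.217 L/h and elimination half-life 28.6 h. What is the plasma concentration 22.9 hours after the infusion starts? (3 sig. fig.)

Css = rate / CL = 150 / 0.217 = 691.2 µg/mL
k = ln 2 / 28.6 = 0.02424 h⁻¹
C(t) = Css (1 − e^(−kt)) = 691.2 × (1 − e^(−0.5550)) = 691.2 × 0.4259 ≈ 294 µg/mL

294 µg/mL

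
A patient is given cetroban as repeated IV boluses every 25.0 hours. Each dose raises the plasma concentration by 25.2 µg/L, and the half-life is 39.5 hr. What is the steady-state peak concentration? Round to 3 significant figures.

71.0 µg/L

k = ln 2 / 39.5 = 0.01755 hr⁻¹
Fraction remaining after one interval: e^(−kτ) = e^(−0.01755 × 25.0) = 0.6449
R = 1 / (1 − 0.6449) = 2.816
Css,max = 25.2 × 2.816 ≈ 71.0 µg/L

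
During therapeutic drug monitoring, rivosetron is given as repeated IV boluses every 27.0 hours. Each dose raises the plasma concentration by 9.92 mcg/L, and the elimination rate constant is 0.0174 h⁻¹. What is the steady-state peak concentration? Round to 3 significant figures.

Fraction remaining after one interval: e^(−kτ) = e^(−0.01740 × 27.0) = 0.6251
R = 1 / (1 − 0.6251) = 2.668
Css,max = 9.92 × 2.668 ≈ 26.5 mcg/L

26.5 mcg/L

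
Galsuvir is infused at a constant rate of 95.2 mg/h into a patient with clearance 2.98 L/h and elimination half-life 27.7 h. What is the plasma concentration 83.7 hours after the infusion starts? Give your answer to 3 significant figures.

Css = rate / CL = 95.2 / 2.98 = 31.95 mg/L
k = ln 2 / 27.7 = 0.02502 h⁻¹
C(t) = Css (1 − e^(−kt)) = 31.95 × (1 − e^(−2.094)) = 31.95 × 0.8769 ≈ 28.0 mg/L

28.0 mg/L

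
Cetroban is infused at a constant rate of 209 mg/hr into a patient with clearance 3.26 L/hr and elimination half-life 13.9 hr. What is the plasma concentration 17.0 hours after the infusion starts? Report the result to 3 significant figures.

Css = rate / CL = 209 / 3.26 = 64.11 µg/mL
k = ln 2 / 13.9 = 0.04987 hr⁻¹
C(t) = Css (1 − e^(−kt)) = 64.11 × (1 − e^(−0.8477)) = 64.11 × 0.5716 ≈ 36.6 µg/mL

36.6 µg/mL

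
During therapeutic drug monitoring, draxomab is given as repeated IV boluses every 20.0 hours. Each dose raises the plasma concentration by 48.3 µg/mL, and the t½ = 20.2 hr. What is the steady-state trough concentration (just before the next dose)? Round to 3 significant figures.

k = ln 2 / 20.2 = 0.03431 hr⁻¹
Fraction remaining after one interval: e^(−kτ) = e^(−0.03431 × 20.0) = 0.5034
R = 1 / (1 − 0.5034) = 2.014
Css,max = 48.3 × 2.014 = 97.27 µg/mL
Css,min = Css,max × e^(−kτ) = 97.27 × 0.5034 ≈ 49.0 µg/mL

49.0 µg/mL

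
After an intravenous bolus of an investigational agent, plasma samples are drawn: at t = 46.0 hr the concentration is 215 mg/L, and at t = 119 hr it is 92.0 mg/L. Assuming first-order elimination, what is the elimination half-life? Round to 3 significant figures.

59.6 hours

k = ln(C₁/C₂) / (t₂ − t₁) = ln(215/92.0) / (119 − 46.0)
  = 0.8488 / 73.00 = 0.01163 hr⁻¹
t½ = ln 2 / k = ln 2 / 0.01163 ≈ 59.6 hours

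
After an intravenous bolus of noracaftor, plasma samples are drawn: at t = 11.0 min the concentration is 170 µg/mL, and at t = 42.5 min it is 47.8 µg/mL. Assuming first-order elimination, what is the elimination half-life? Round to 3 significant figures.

k = ln(C₁/C₂) / (t₂ − t₁) = ln(170/47.8) / (42.5 − 11.0)
  = 1.269 / 31.50 = 0.04028 min⁻¹
t½ = ln 2 / k = ln 2 / 0.04028 ≈ 17.2 minutes

17.2 minutes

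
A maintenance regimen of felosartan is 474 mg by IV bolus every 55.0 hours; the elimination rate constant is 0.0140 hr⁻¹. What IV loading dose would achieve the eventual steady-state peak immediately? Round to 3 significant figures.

883 mg

Accumulation ratio R = 1 / (1 − e^(−kτ)) = 1 / (1 − e^(−0.01400×55.0)) = 1 / (1 − 0.4630) = 1.862
Loading dose = maintenance dose × R = 474 × 1.862 ≈ 883 mg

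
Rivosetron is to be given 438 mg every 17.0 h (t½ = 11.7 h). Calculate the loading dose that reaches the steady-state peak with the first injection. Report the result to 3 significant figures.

690 mg

k = ln 2 / 11.7 = 0.05924 h⁻¹
Accumulation ratio R = 1 / (1 − e^(−kτ)) = 1 / (1 − e^(−0.05924×17.0)) = 1 / (1 − 0.3653) = 1.575
Loading dose = maintenance dose × R = 438 × 1.575 ≈ 690 mg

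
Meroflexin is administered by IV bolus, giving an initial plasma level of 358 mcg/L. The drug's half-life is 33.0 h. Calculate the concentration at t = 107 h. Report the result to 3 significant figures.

k = ln 2 / 33.0 = 0.02100 h⁻¹
107 h is 3.242 half-lives, so C = 358 × (1/2)^3.242 = 358 × 0.1057 ≈ 37.8 mcg/L

37.8 mcg/L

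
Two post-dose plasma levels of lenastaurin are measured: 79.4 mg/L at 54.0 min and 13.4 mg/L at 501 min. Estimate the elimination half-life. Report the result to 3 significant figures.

k = ln(C₁/C₂) / (t₂ − t₁) = ln(79.4/13.4) / (501 − 54.0)
  = 1.779 / 447.0 = 0.003980 min⁻¹
t½ = ln 2 / k = ln 2 / 0.003980 ≈ 174 minutes

174 minutes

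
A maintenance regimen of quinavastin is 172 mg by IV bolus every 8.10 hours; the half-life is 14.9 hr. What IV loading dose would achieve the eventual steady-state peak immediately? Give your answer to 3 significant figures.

k = ln 2 / 14.9 = 0.04652 hr⁻¹
Accumulation ratio R = 1 / (1 − e^(−kτ)) = 1 / (1 − e^(−0.04652×8.10)) = 1 / (1 − 0.6860) = 3.185
Loading dose = maintenance dose × R = 172 × 3.185 ≈ 548 mg

548 mg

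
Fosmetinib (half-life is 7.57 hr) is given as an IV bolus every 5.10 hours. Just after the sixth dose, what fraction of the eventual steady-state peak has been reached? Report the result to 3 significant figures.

k = ln 2 / 7.57 = 0.09157 hr⁻¹
f_n = 1 − e^(−nkτ) = 1 − e^(−6 × 0.09157 × 5.10) = 1 − e^(−2.802) = 1 − 0.06070 ≈ 0.939

0.939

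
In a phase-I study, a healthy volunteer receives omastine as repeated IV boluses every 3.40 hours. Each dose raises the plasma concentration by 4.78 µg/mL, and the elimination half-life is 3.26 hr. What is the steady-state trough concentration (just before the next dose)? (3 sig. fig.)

4.51 µg/mL

k = ln 2 / 3.26 = 0.2126 hr⁻¹
Fraction remaining after one interval: e^(−kτ) = e^(−0.2126 × 3.40) = 0.4853
R = 1 / (1 − 0.4853) = 1.943
Css,max = 4.78 × 1.943 = 9.288 µg/mL
Css,min = Css,max × e^(−kτ) = 9.288 × 0.4853 ≈ 4.51 µg/mL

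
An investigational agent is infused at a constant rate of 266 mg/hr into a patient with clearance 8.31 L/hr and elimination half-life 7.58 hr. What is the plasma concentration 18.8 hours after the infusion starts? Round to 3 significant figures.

26.3 µg/mL

Css = rate / CL = 266 / 8.31 = 32.01 µg/mL
k = ln 2 / 7.58 = 0.09144 hr⁻¹
C(t) = Css (1 − e^(−kt)) = 32.01 × (1 − e^(−1.719)) = 32.01 × 0.8208 ≈ 26.3 µg/mL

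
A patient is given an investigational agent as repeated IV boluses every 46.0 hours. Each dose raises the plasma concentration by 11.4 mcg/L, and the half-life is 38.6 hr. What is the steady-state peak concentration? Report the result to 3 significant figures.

20.3 mcg/L

k = ln 2 / 38.6 = 0.01796 hr⁻¹
Fraction remaining after one interval: e^(−kτ) = e^(−0.01796 × 46.0) = 0.4378
R = 1 / (1 − 0.4378) = 1.779
Css,max = 11.4 × 1.779 ≈ 20.3 mcg/L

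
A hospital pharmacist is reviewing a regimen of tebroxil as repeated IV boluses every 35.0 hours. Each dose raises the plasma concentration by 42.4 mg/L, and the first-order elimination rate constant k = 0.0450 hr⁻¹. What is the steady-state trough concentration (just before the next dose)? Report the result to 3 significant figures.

Fraction remaining after one interval: e^(−kτ) = e^(−0.04500 × 35.0) = 0.2070
R = 1 / (1 − 0.2070) = 1.261
Css,max = 42.4 × 1.261 = 53.47 mg/L
Css,min = Css,max × e^(−kτ) = 53.47 × 0.2070 ≈ 11.1 mg/L

11.1 mg/L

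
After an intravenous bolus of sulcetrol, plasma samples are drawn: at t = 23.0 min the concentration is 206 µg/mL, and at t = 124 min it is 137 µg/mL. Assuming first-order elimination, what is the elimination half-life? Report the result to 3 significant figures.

172 minutes

k = ln(C₁/C₂) / (t₂ − t₁) = ln(206/137) / (124 − 23.0)
  = 0.4079 / 101.0 = 0.004039 min⁻¹
t½ = ln 2 / k = ln 2 / 0.004039 ≈ 172 minutes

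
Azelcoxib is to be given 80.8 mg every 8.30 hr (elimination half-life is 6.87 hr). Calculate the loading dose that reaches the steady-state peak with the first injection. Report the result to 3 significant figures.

k = ln 2 / 6.87 = 0.1009 hr⁻¹
Accumulation ratio R = 1 / (1 − e^(−kτ)) = 1 / (1 − e^(−0.1009×8.30)) = 1 / (1 − 0.4328) = 1.763
Loading dose = maintenance dose × R = 80.8 × 1.763 ≈ 142 mg

142 mg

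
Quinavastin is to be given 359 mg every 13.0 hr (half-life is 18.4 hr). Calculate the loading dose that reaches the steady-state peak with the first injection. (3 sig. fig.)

927 mg

k = ln 2 / 18.4 = 0.03767 hr⁻¹
Accumulation ratio R = 1 / (1 − e^(−kτ)) = 1 / (1 − e^(−0.03767×13.0)) = 1 / (1 − 0.6128) = 2.583
Loading dose = maintenance dose × R = 359 × 2.583 ≈ 927 mg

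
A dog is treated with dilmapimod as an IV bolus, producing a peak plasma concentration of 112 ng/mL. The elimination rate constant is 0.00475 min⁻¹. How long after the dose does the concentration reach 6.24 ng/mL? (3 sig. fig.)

608 minutes

C(t) = C₀ e^(−kt)  ⇒  t = ln(C₀/C) / k
t = ln(112/6.24) / 0.004750 = 2.888 / 0.004750 ≈ 608 minutes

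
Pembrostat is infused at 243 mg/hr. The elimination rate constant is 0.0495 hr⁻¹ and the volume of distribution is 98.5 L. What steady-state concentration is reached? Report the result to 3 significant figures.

CL = k · V = 0.0495 × 98.5 = 4.876 L/hr
Css = rate / CL = 243 / 4.876 ≈ 49.8 mg/L

49.8 mg/L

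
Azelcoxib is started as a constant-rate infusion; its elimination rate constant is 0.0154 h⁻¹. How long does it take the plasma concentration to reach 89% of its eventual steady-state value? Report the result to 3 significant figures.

f = 1 − e^(−kt)  ⇒  t = −ln(1 − f) / k
t = −ln(1 − 0.89) / 0.01540 = 2.207 / 0.01540 ≈ 143 hours

143 hours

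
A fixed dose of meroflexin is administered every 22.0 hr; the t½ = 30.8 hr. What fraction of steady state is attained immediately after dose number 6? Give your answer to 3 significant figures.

0.949

k = ln 2 / 30.8 = 0.02250 hr⁻¹
f_n = 1 − e^(−nkτ) = 1 − e^(−6 × 0.02250 × 22.0) = 1 − e^(−2.971) = 1 − 0.05127 ≈ 0.949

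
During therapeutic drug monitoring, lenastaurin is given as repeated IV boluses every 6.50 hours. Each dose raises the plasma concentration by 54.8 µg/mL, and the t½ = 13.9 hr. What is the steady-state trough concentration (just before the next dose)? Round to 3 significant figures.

k = ln 2 / 13.9 = 0.04987 hr⁻¹
Fraction remaining after one interval: e^(−kτ) = e^(−0.04987 × 6.50) = 0.7232
R = 1 / (1 − 0.7232) = 3.612
Css,max = 54.8 × 3.612 = 197.9 µg/mL
Css,min = Css,max × e^(−kτ) = 197.9 × 0.7232 ≈ 143 µg/mL

143 µg/mL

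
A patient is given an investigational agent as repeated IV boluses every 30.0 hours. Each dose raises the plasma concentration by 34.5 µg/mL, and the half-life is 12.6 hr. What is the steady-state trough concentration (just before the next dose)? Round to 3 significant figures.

8.20 µg/mL

k = ln 2 / 12.6 = 0.05501 hr⁻¹
Fraction remaining after one interval: e^(−kτ) = e^(−0.05501 × 30.0) = 0.1920
R = 1 / (1 − 0.1920) = 1.238
Css,max = 34.5 × 1.238 = 42.70 µg/mL
Css,min = Css,max × e^(−kτ) = 42.70 × 0.1920 ≈ 8.20 µg/mL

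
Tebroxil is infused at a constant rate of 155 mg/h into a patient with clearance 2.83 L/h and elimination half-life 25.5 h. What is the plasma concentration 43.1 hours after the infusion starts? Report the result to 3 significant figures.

Css = rate / CL = 155 / 2.83 = 54.77 µg/mL
k = ln 2 / 25.5 = 0.02718 h⁻¹
C(t) = Css (1 − e^(−kt)) = 54.77 × (1 − e^(−1.172)) = 54.77 × 0.6901 ≈ 37.8 µg/mL

37.8 µg/mL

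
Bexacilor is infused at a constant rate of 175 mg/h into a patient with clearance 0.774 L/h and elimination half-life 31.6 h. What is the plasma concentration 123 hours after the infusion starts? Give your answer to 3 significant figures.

Css = rate / CL = 175 / 0.774 = 226.1 mg/L
k = ln 2 / 31.6 = 0.02194 h⁻¹
C(t) = Css (1 − e^(−kt)) = 226.1 × (1 − e^(−2.698)) = 226.1 × 0.9327 ≈ 211 mg/L

211 mg/L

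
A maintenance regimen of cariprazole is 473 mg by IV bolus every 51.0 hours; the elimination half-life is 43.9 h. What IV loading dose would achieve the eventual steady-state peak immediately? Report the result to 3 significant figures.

855 mg

k = ln 2 / 43.9 = 0.01579 h⁻¹
Accumulation ratio R = 1 / (1 − e^(−kτ)) = 1 / (1 − e^(−0.01579×51.0)) = 1 / (1 − 0.4470) = 1.808
Loading dose = maintenance dose × R = 473 × 1.808 ≈ 855 mg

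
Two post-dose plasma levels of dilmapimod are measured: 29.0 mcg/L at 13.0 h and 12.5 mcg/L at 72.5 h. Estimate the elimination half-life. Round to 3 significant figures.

49.0 hours

k = ln(C₁/C₂) / (t₂ − t₁) = ln(29.0/12.5) / (72.5 − 13.0)
  = 0.8416 / 59.50 = 0.01414 h⁻¹
t½ = ln 2 / k = ln 2 / 0.01414 ≈ 49.0 hours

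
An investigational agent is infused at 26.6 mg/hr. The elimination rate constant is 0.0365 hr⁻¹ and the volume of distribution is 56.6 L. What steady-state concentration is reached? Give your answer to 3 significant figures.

12.9 mg/L

CL = k · V = 0.0365 × 56.6 = 2.066 L/hr
Css = rate / CL = 26.6 / 2.066 ≈ 12.9 mg/L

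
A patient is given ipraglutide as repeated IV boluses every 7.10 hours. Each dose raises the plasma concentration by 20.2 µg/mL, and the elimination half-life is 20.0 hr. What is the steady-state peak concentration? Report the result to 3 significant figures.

k = ln 2 / 20.0 = 0.03466 hr⁻¹
Fraction remaining after one interval: e^(−kτ) = e^(−0.03466 × 7.10) = 0.7819
R = 1 / (1 − 0.7819) = 4.584
Css,max = 20.2 × 4.584 ≈ 92.6 µg/mL

92.6 µg/mL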